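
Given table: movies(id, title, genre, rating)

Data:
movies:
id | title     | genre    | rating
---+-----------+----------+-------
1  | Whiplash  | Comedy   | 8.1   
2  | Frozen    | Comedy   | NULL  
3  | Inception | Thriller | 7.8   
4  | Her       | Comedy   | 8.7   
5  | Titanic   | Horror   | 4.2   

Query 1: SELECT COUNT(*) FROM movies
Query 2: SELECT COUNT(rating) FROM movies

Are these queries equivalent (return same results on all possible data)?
No, not equivalent

Query 1 returns: [(5,)]
Query 2 returns: [(4,)]

Reason: COUNT(*) includes NULLs, COUNT(column) excludes them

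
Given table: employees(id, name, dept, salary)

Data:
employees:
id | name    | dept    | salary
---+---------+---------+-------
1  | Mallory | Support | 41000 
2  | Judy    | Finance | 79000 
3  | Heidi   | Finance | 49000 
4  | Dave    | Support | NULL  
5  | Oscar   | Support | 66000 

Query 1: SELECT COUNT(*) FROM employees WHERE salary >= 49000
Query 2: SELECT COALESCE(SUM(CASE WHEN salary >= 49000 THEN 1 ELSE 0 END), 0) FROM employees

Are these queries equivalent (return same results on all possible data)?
Yes, equivalent

Both queries return: [(3,)]

Reason: COUNT with WHERE vs conditional SUM (COALESCE handles empty-table NULL)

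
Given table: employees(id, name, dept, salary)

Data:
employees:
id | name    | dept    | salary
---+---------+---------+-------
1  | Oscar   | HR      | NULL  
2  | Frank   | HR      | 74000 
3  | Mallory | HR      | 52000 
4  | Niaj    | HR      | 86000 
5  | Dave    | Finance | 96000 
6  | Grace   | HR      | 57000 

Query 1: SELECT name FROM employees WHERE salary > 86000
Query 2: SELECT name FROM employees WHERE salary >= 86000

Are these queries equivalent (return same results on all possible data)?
No, not equivalent

Query 1 returns: [('Dave',)]
Query 2 returns: [('Niaj',), ('Dave',)]

Reason: > vs >= gives different results when salary = 86000 exists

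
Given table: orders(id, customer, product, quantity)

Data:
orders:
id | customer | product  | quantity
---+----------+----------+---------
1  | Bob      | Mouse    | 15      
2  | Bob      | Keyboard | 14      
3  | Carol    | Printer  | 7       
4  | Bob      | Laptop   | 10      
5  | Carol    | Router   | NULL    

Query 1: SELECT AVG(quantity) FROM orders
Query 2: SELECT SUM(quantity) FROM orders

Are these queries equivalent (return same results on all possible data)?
No, not equivalent

Query 1 returns: [(11.5,)]
Query 2 returns: [(46,)]

Reason: AVG vs SUM give different aggregate values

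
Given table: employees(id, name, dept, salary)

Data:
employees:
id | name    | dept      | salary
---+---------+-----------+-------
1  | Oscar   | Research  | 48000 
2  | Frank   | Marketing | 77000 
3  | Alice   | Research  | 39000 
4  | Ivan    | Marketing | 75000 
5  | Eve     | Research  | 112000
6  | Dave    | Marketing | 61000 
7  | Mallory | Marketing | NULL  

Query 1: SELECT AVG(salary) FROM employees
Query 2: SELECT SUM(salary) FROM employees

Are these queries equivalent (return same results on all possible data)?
No, not equivalent

Query 1 returns: [(68666.66666666667,)]
Query 2 returns: [(412000,)]

Reason: AVG vs SUM give different aggregate values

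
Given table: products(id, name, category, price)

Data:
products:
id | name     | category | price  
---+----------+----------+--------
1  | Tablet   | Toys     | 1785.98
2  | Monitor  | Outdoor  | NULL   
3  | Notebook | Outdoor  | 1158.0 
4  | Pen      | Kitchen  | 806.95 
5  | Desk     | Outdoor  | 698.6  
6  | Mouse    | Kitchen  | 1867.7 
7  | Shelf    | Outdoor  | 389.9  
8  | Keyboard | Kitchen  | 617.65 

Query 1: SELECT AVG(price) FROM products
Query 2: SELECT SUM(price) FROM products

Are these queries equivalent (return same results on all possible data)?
No, not equivalent

Query 1 returns: [(1046.3971428571429,)]
Query 2 returns: [(7324.78,)]

Reason: AVG vs SUM give different aggregate values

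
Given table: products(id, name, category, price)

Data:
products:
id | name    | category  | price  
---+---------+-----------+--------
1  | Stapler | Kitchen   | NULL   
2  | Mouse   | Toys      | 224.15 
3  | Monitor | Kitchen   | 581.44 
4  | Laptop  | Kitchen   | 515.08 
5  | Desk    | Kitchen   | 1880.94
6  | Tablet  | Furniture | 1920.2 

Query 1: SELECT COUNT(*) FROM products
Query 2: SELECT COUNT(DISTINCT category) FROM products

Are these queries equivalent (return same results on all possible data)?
No, not equivalent

Query 1 returns: [(6,)]
Query 2 returns: [(3,)]

Reason: COUNT(*) counts rows, COUNT(DISTINCT category) counts unique categorys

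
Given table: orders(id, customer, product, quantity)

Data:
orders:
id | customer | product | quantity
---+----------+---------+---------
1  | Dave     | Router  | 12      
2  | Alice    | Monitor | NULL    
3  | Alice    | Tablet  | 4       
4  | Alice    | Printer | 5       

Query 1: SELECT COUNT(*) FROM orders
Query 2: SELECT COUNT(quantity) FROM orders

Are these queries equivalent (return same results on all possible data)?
No, not equivalent

Query 1 returns: [(4,)]
Query 2 returns: [(3,)]

Reason: COUNT(*) includes NULLs, COUNT(column) excludes them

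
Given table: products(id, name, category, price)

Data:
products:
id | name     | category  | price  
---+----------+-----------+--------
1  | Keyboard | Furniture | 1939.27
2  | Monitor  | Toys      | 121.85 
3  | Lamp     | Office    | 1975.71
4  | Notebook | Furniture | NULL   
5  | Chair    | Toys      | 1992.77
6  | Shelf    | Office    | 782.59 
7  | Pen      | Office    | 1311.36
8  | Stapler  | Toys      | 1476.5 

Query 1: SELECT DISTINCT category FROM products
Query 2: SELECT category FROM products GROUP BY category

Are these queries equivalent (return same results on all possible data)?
Yes, equivalent

Both queries return: [('Furniture',), ('Office',), ('Toys',)]

Reason: Both get unique categorys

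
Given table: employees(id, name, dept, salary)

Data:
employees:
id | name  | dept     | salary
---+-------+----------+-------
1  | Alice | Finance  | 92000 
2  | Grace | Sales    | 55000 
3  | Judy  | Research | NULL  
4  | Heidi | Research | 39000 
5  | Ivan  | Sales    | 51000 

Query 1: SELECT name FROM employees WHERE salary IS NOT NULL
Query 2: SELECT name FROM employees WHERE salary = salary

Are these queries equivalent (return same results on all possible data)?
Yes, equivalent

Both queries return: [('Alice',), ('Grace',), ('Heidi',), ('Ivan',)]

Reason: IS NOT NULL vs self-equality (both exclude NULLs)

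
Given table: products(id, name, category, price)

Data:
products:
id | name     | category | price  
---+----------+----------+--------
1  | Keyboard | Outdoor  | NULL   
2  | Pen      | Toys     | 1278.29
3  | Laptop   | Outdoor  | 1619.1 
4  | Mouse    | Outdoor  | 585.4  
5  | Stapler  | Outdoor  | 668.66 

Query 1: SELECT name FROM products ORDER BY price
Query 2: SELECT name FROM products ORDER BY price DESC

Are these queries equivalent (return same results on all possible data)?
No, not equivalent

Query 1 returns: [('Keyboard',), ('Mouse',), ('Stapler',), ('Pen',), ('Laptop',)]
Query 2 returns: [('Laptop',), ('Pen',), ('Stapler',), ('Mouse',), ('Keyboard',)]

Reason: ASC vs DESC gives opposite ordering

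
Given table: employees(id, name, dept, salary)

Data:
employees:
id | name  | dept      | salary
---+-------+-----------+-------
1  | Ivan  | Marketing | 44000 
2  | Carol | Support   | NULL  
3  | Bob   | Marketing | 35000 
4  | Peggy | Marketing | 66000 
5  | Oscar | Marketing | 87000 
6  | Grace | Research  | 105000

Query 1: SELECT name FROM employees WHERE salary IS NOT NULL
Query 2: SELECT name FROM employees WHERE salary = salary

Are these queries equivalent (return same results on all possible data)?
Yes, equivalent

Both queries return: [('Bob',), ('Grace',), ('Ivan',), ('Oscar',), ('Peggy',)]

Reason: IS NOT NULL vs self-equality (both exclude NULLs)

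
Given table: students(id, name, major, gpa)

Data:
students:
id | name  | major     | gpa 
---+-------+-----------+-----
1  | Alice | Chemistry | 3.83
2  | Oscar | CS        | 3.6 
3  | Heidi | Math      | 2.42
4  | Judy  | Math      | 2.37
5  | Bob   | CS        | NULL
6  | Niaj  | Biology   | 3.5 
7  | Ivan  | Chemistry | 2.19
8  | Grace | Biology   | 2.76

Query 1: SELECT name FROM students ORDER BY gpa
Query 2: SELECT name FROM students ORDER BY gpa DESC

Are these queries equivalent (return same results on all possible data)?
No, not equivalent

Query 1 returns: [('Bob',), ('Ivan',), ('Judy',), ('Heidi',), ('Grace',), ('Niaj',), ('Oscar',), ('Alice',)]
Query 2 returns: [('Alice',), ('Oscar',), ('Niaj',), ('Grace',), ('Heidi',), ('Judy',), ('Ivan',), ('Bob',)]

Reason: ASC vs DESC gives opposite ordering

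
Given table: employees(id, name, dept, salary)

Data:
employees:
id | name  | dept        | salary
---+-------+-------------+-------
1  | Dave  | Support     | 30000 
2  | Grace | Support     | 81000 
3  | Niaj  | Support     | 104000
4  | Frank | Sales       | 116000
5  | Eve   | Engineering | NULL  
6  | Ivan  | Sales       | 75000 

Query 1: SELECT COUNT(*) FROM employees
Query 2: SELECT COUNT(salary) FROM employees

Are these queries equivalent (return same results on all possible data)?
No, not equivalent

Query 1 returns: [(6,)]
Query 2 returns: [(5,)]

Reason: COUNT(*) includes NULLs, COUNT(column) excludes them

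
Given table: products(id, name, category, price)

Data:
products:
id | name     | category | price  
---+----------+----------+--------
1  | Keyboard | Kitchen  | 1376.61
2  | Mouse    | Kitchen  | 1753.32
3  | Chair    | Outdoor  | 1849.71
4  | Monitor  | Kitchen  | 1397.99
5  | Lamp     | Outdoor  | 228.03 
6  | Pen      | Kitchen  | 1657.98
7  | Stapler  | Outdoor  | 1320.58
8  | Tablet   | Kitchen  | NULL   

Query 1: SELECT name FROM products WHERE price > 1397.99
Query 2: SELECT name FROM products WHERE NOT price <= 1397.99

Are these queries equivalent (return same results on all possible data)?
Yes, equivalent

Both queries return: [('Chair',), ('Mouse',), ('Pen',)]

Reason: Both filter price > 1397.99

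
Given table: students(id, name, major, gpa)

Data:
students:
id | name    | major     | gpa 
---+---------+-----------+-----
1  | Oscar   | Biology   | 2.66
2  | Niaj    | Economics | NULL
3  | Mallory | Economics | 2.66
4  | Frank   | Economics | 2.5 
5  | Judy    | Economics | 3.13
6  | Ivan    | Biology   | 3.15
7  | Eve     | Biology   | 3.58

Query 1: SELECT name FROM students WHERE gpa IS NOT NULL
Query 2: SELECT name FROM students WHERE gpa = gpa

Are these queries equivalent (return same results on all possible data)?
Yes, equivalent

Both queries return: [('Eve',), ('Frank',), ('Ivan',), ('Judy',), ('Mallory',), ('Oscar',)]

Reason: IS NOT NULL vs self-equality (both exclude NULLs)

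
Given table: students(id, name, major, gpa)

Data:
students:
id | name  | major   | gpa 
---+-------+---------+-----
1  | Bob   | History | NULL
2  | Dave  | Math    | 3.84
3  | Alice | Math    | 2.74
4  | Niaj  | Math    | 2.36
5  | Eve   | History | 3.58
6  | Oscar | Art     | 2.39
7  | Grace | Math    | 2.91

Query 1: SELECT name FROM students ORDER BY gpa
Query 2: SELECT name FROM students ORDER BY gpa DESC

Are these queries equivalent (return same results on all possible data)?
No, not equivalent

Query 1 returns: [('Bob',), ('Niaj',), ('Oscar',), ('Alice',), ('Grace',), ('Eve',), ('Dave',)]
Query 2 returns: [('Dave',), ('Eve',), ('Grace',), ('Alice',), ('Oscar',), ('Niaj',), ('Bob',)]

Reason: ASC vs DESC gives opposite ordering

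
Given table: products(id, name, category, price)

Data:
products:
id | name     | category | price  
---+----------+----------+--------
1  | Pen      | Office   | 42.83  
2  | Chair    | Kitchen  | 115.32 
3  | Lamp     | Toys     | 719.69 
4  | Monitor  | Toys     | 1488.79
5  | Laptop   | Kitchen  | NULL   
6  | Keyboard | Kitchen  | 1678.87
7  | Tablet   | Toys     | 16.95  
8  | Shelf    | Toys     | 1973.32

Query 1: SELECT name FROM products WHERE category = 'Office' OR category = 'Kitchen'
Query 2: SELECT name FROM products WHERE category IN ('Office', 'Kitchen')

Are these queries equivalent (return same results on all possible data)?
Yes, equivalent

Both queries return: [('Chair',), ('Keyboard',), ('Laptop',), ('Pen',)]

Reason: OR vs IN are equivalent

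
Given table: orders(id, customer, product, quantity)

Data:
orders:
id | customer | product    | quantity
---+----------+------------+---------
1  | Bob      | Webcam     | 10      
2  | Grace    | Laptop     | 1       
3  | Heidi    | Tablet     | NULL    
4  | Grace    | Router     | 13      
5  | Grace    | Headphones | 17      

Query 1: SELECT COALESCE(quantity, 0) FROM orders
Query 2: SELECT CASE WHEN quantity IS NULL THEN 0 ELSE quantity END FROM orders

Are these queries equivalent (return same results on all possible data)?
Yes, equivalent

Both queries return: [(0,), (1,), (10,), (13,), (17,)]

Reason: COALESCE vs CASE for NULL handling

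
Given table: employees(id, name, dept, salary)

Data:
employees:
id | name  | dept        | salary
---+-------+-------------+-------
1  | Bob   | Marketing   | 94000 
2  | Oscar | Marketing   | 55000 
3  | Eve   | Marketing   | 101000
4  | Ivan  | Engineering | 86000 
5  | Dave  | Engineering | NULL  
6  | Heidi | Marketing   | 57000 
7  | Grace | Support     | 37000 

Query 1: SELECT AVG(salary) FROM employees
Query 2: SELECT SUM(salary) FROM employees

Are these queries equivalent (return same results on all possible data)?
No, not equivalent

Query 1 returns: [(71666.66666666667,)]
Query 2 returns: [(430000,)]

Reason: AVG vs SUM give different aggregate values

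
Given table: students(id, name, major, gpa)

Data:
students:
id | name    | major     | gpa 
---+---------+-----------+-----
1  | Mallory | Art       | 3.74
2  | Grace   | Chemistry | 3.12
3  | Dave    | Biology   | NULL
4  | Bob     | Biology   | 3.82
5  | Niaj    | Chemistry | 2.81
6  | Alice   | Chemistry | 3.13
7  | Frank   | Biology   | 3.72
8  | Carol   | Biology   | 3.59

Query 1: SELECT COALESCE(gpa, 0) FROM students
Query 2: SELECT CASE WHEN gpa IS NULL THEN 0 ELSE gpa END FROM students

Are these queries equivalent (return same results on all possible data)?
Yes, equivalent

Both queries return: [(0,), (2.81,), (3.12,), (3.13,), (3.59,), (3.72,), (3.74,), (3.82,)]

Reason: COALESCE vs CASE for NULL handling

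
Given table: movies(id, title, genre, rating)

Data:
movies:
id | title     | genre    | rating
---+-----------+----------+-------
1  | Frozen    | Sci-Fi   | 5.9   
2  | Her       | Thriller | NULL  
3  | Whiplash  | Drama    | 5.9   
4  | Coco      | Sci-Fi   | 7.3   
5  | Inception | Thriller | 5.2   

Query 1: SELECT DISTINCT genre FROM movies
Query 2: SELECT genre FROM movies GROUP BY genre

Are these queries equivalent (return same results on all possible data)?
Yes, equivalent

Both queries return: [('Drama',), ('Sci-Fi',), ('Thriller',)]

Reason: Both get unique genres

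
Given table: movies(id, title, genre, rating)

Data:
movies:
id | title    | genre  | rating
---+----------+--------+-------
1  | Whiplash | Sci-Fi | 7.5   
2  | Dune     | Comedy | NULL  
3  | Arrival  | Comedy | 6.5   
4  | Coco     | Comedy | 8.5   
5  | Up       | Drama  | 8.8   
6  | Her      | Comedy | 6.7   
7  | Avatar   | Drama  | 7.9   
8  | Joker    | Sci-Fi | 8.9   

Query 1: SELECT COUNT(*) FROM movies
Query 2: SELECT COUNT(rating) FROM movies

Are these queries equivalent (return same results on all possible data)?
No, not equivalent

Query 1 returns: [(8,)]
Query 2 returns: [(7,)]

Reason: COUNT(*) includes NULLs, COUNT(column) excludes them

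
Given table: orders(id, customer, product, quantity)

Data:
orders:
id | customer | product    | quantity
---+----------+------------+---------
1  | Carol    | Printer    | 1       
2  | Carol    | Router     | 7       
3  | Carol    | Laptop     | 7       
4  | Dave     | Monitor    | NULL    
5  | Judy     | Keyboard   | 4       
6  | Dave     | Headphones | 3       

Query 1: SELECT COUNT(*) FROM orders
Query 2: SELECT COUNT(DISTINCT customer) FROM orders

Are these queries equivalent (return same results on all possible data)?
No, not equivalent

Query 1 returns: [(6,)]
Query 2 returns: [(3,)]

Reason: COUNT(*) counts rows, COUNT(DISTINCT customer) counts unique customers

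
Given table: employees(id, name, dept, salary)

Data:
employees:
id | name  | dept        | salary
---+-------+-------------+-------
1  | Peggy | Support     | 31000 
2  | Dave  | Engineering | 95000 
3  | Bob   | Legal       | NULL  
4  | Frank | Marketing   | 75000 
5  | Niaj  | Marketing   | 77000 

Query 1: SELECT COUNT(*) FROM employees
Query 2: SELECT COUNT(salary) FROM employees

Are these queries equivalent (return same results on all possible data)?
No, not equivalent

Query 1 returns: [(5,)]
Query 2 returns: [(4,)]

Reason: COUNT(*) includes NULLs, COUNT(column) excludes them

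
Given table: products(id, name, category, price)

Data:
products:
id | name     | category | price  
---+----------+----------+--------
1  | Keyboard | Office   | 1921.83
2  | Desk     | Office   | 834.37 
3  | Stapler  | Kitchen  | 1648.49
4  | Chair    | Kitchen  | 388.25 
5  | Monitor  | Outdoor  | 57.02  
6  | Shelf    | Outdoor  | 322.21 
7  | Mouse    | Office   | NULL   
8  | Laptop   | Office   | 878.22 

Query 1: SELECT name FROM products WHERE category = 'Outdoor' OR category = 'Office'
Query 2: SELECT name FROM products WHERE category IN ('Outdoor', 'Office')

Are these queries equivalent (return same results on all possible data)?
Yes, equivalent

Both queries return: [('Desk',), ('Keyboard',), ('Laptop',), ('Monitor',), ('Mouse',), ('Shelf',)]

Reason: OR vs IN are equivalent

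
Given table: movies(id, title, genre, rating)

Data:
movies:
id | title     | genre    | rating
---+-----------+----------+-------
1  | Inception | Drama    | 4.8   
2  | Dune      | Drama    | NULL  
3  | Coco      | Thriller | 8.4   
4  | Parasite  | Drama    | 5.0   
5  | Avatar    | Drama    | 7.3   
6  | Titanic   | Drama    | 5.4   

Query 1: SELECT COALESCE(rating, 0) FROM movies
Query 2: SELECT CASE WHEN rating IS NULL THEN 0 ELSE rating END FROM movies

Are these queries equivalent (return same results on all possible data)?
Yes, equivalent

Both queries return: [(0,), (4.8,), (5.0,), (5.4,), (7.3,), (8.4,)]

Reason: COALESCE vs CASE for NULL handling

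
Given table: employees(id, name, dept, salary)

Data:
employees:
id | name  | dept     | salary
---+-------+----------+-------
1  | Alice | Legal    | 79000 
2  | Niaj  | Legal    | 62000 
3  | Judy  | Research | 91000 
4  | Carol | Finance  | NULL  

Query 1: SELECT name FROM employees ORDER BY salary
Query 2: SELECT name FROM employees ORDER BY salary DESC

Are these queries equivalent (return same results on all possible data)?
No, not equivalent

Query 1 returns: [('Carol',), ('Niaj',), ('Alice',), ('Judy',)]
Query 2 returns: [('Judy',), ('Alice',), ('Niaj',), ('Carol',)]

Reason: ASC vs DESC gives opposite ordering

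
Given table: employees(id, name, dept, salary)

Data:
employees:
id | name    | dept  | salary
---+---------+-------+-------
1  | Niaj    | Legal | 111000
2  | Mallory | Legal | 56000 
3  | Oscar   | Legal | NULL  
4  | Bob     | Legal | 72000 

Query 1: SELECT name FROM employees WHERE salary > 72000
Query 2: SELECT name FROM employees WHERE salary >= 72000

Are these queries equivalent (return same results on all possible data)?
No, not equivalent

Query 1 returns: [('Niaj',)]
Query 2 returns: [('Niaj',), ('Bob',)]

Reason: > vs >= gives different results when salary = 72000 exists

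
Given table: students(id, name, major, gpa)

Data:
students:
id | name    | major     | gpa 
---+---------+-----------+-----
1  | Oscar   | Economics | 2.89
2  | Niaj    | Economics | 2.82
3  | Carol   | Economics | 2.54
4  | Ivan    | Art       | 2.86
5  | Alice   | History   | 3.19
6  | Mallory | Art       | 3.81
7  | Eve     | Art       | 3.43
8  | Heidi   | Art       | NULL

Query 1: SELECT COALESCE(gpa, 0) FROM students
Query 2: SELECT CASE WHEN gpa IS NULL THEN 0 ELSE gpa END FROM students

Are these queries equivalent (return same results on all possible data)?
Yes, equivalent

Both queries return: [(0,), (2.54,), (2.82,), (2.86,), (2.89,), (3.19,), (3.43,), (3.81,)]

Reason: COALESCE vs CASE for NULL handling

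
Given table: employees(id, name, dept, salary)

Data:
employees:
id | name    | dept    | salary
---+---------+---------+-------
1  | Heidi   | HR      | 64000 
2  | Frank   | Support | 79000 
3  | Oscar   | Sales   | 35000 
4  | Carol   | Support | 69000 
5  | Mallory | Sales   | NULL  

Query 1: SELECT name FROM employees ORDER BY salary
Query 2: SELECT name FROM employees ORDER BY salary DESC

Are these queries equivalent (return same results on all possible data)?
No, not equivalent

Query 1 returns: [('Mallory',), ('Oscar',), ('Heidi',), ('Carol',), ('Frank',)]
Query 2 returns: [('Frank',), ('Carol',), ('Heidi',), ('Oscar',), ('Mallory',)]

Reason: ASC vs DESC gives opposite ordering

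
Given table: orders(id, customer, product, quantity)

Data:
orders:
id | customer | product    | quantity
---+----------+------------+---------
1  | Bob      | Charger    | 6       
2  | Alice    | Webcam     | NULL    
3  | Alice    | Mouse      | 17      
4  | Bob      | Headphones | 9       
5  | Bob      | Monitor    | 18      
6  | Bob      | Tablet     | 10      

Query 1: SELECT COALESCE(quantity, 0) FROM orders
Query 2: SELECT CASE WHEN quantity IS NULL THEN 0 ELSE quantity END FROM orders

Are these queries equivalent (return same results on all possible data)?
Yes, equivalent

Both queries return: [(0,), (6,), (9,), (10,), (17,), (18,)]

Reason: COALESCE vs CASE for NULL handling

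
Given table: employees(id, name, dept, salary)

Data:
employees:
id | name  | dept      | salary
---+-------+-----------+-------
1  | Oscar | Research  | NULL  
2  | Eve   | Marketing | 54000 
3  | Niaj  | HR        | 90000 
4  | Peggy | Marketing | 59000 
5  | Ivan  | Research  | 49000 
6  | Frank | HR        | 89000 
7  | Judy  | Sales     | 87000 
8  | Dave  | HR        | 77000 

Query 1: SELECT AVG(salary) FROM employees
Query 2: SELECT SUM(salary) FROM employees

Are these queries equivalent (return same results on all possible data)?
No, not equivalent

Query 1 returns: [(72142.85714285714,)]
Query 2 returns: [(505000,)]

Reason: AVG vs SUM give different aggregate values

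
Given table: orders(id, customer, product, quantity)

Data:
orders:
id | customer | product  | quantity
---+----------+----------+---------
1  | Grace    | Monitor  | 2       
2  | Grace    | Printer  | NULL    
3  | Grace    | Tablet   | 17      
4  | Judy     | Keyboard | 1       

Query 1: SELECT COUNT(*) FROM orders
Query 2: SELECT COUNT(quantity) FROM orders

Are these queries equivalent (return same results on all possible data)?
No, not equivalent

Query 1 returns: [(4,)]
Query 2 returns: [(3,)]

Reason: COUNT(*) includes NULLs, COUNT(column) excludes them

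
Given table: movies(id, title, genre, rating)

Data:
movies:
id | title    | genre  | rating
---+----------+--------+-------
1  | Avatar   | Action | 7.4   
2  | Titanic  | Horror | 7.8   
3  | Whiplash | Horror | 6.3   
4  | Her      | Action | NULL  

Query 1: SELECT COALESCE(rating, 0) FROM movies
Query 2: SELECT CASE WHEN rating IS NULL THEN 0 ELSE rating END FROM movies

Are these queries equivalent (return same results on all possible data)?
Yes, equivalent

Both queries return: [(0,), (6.3,), (7.4,), (7.8,)]

Reason: COALESCE vs CASE for NULL handling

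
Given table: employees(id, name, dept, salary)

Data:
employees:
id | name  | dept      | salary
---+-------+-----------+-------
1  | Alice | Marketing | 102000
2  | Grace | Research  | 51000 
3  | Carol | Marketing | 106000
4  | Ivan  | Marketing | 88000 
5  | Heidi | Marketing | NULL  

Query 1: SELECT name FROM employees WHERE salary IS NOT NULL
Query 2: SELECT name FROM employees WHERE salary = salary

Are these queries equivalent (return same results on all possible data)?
Yes, equivalent

Both queries return: [('Alice',), ('Carol',), ('Grace',), ('Ivan',)]

Reason: IS NOT NULL vs self-equality (both exclude NULLs)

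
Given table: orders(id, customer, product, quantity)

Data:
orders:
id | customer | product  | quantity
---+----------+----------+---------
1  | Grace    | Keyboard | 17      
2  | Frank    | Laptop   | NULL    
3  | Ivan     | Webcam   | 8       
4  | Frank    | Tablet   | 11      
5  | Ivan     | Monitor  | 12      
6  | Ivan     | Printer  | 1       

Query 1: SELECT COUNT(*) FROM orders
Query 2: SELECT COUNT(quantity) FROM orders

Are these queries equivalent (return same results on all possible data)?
No, not equivalent

Query 1 returns: [(6,)]
Query 2 returns: [(5,)]

Reason: COUNT(*) includes NULLs, COUNT(column) excludes them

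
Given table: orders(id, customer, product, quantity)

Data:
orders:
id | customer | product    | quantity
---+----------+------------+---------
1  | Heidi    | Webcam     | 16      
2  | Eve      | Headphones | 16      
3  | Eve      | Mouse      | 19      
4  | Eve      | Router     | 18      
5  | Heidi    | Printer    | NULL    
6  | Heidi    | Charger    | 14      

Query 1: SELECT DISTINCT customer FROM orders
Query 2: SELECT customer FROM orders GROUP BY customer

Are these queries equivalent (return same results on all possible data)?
Yes, equivalent

Both queries return: [('Eve',), ('Heidi',)]

Reason: Both get unique customers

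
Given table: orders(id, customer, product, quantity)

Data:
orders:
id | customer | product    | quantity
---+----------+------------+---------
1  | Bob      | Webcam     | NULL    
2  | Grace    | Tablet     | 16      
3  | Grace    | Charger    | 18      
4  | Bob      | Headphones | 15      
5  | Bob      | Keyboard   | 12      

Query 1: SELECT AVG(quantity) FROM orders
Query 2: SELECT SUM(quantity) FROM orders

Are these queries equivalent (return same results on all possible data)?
No, not equivalent

Query 1 returns: [(15.25,)]
Query 2 returns: [(61,)]

Reason: AVG vs SUM give different aggregate values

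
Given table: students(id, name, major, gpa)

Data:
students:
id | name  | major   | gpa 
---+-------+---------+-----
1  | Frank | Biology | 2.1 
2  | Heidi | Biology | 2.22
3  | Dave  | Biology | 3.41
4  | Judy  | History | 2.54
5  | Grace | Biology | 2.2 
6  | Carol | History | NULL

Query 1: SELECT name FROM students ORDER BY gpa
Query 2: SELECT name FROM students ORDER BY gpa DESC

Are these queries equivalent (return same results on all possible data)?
No, not equivalent

Query 1 returns: [('Carol',), ('Frank',), ('Grace',), ('Heidi',), ('Judy',), ('Dave',)]
Query 2 returns: [('Dave',), ('Judy',), ('Heidi',), ('Grace',), ('Frank',), ('Carol',)]

Reason: ASC vs DESC gives opposite ordering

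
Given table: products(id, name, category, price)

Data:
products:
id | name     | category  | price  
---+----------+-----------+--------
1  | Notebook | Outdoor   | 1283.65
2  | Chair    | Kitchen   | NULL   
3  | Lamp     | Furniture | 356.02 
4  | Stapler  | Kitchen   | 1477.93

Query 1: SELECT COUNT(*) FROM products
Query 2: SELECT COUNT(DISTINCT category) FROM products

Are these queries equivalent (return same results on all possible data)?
No, not equivalent

Query 1 returns: [(4,)]
Query 2 returns: [(3,)]

Reason: COUNT(*) counts rows, COUNT(DISTINCT category) counts unique categorys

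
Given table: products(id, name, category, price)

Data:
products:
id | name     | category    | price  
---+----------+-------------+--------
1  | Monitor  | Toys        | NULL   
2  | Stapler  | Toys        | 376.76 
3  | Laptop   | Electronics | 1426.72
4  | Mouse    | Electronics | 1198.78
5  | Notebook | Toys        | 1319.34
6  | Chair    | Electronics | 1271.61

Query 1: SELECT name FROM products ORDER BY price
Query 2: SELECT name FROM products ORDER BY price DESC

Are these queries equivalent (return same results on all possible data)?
No, not equivalent

Query 1 returns: [('Monitor',), ('Stapler',), ('Mouse',), ('Chair',), ('Notebook',), ('Laptop',)]
Query 2 returns: [('Laptop',), ('Notebook',), ('Chair',), ('Mouse',), ('Stapler',), ('Monitor',)]

Reason: ASC vs DESC gives opposite ordering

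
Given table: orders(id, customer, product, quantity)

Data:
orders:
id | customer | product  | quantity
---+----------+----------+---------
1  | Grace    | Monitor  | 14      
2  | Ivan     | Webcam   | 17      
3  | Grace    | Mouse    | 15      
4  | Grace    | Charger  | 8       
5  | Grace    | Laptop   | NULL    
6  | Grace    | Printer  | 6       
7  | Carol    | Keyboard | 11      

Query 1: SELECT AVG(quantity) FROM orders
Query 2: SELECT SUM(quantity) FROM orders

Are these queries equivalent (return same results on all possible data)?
No, not equivalent

Query 1 returns: [(11.833333333333334,)]
Query 2 returns: [(71,)]

Reason: AVG vs SUM give different aggregate values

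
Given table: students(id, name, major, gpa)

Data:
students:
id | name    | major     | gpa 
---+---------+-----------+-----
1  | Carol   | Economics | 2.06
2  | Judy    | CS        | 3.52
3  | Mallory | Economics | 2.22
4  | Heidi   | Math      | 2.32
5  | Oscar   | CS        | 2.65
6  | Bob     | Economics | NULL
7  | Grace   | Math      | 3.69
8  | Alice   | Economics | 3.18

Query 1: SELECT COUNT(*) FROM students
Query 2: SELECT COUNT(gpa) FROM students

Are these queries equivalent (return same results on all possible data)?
No, not equivalent

Query 1 returns: [(8,)]
Query 2 returns: [(7,)]

Reason: COUNT(*) includes NULLs, COUNT(column) excludes them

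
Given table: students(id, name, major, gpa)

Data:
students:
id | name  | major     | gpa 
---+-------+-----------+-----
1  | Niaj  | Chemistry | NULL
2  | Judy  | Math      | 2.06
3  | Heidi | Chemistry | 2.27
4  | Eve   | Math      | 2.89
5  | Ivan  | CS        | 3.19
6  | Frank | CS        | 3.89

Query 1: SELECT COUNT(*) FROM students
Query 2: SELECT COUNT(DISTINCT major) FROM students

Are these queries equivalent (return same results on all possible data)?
No, not equivalent

Query 1 returns: [(6,)]
Query 2 returns: [(3,)]

Reason: COUNT(*) counts rows, COUNT(DISTINCT major) counts unique majors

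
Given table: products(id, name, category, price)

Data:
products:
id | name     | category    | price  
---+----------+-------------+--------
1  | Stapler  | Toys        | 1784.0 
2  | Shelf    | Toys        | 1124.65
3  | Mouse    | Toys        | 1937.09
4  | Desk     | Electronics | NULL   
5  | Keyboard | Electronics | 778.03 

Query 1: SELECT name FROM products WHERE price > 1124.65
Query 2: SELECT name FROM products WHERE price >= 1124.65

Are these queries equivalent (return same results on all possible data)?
No, not equivalent

Query 1 returns: [('Stapler',), ('Mouse',)]
Query 2 returns: [('Stapler',), ('Shelf',), ('Mouse',)]

Reason: > vs >= gives different results when price = 1124.65 exists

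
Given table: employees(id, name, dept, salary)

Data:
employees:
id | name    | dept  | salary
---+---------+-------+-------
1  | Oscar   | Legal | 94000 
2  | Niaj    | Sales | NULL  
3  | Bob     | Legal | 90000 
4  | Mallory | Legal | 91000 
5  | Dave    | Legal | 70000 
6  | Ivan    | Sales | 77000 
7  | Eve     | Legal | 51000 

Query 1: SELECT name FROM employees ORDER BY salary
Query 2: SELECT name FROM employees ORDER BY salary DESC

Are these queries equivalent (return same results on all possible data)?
No, not equivalent

Query 1 returns: [('Niaj',), ('Eve',), ('Dave',), ('Ivan',), ('Bob',), ('Mallory',), ('Oscar',)]
Query 2 returns: [('Oscar',), ('Mallory',), ('Bob',), ('Ivan',), ('Dave',), ('Eve',), ('Niaj',)]

Reason: ASC vs DESC gives opposite ordering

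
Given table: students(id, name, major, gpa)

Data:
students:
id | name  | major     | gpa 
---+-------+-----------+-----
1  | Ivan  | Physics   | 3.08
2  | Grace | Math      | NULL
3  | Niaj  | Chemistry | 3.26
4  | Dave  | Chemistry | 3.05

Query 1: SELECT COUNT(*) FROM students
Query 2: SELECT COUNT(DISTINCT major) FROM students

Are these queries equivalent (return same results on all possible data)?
No, not equivalent

Query 1 returns: [(4,)]
Query 2 returns: [(3,)]

Reason: COUNT(*) counts rows, COUNT(DISTINCT major) counts unique majors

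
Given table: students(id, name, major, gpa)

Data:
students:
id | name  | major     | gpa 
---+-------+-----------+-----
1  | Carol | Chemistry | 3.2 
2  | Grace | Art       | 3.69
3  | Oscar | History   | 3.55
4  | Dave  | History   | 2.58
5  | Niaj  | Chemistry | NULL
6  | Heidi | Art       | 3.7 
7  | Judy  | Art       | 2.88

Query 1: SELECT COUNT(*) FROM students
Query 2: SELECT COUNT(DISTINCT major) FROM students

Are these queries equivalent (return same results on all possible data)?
No, not equivalent

Query 1 returns: [(7,)]
Query 2 returns: [(3,)]

Reason: COUNT(*) counts rows, COUNT(DISTINCT major) counts unique majors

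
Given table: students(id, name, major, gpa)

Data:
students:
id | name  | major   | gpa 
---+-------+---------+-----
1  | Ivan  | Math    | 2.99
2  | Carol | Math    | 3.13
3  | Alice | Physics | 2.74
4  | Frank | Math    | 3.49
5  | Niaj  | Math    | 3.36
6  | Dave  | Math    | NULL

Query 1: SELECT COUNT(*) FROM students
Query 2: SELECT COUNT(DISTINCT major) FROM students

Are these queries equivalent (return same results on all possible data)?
No, not equivalent

Query 1 returns: [(6,)]
Query 2 returns: [(2,)]

Reason: COUNT(*) counts rows, COUNT(DISTINCT major) counts unique majors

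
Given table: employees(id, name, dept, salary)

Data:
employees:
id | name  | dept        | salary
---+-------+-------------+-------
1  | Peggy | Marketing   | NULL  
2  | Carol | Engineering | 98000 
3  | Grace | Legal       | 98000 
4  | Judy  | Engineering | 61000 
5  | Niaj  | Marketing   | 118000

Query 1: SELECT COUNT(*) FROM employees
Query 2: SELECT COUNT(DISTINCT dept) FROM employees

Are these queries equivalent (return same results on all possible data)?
No, not equivalent

Query 1 returns: [(5,)]
Query 2 returns: [(3,)]

Reason: COUNT(*) counts rows, COUNT(DISTINCT dept) counts unique depts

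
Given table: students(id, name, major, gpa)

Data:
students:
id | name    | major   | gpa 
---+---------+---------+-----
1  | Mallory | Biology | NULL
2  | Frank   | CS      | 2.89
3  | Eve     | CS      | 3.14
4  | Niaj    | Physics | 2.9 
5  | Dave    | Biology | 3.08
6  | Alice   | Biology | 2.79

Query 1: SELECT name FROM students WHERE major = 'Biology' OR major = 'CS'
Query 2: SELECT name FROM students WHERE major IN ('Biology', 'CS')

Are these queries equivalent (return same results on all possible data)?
Yes, equivalent

Both queries return: [('Alice',), ('Dave',), ('Eve',), ('Frank',), ('Mallory',)]

Reason: OR vs IN are equivalent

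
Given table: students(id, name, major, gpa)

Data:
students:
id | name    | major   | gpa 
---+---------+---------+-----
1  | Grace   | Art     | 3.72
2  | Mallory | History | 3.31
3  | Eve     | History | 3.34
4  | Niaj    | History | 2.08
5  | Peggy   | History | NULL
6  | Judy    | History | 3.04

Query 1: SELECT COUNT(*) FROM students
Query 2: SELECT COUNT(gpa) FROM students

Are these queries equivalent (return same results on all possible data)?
No, not equivalent

Query 1 returns: [(6,)]
Query 2 returns: [(5,)]

Reason: COUNT(*) includes NULLs, COUNT(column) excludes them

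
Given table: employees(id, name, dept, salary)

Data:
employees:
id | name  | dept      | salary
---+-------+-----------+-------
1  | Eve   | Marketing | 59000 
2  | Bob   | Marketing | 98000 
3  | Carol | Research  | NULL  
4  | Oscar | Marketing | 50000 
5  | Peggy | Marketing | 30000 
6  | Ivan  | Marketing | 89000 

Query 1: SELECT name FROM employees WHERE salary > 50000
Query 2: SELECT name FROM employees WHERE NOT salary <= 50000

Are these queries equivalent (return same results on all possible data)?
Yes, equivalent

Both queries return: [('Bob',), ('Eve',), ('Ivan',)]

Reason: Both filter salary > 50000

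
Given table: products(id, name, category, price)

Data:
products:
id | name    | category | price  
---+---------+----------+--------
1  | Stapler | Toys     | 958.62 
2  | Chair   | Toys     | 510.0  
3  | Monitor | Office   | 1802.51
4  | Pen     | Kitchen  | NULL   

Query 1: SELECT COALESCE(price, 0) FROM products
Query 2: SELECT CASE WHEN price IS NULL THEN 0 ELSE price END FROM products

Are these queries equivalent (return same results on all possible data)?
Yes, equivalent

Both queries return: [(0,), (510.0,), (958.62,), (1802.51,)]

Reason: COALESCE vs CASE for NULL handling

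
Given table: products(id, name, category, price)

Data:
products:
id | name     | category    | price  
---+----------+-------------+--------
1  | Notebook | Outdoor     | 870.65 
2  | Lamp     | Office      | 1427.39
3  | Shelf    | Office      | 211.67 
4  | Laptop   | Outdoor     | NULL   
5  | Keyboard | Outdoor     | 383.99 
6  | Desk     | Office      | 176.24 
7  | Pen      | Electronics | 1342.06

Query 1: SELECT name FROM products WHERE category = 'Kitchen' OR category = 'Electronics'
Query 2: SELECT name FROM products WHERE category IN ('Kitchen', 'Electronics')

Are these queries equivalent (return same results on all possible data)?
Yes, equivalent

Both queries return: [('Pen',)]

Reason: OR vs IN are equivalent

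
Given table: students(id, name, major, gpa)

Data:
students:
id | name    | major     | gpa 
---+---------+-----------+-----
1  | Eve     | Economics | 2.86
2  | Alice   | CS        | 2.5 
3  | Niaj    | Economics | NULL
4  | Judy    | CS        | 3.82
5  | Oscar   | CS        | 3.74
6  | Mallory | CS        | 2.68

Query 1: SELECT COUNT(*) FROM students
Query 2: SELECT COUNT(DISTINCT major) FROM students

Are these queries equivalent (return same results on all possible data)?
No, not equivalent

Query 1 returns: [(6,)]
Query 2 returns: [(2,)]

Reason: COUNT(*) counts rows, COUNT(DISTINCT major) counts unique majors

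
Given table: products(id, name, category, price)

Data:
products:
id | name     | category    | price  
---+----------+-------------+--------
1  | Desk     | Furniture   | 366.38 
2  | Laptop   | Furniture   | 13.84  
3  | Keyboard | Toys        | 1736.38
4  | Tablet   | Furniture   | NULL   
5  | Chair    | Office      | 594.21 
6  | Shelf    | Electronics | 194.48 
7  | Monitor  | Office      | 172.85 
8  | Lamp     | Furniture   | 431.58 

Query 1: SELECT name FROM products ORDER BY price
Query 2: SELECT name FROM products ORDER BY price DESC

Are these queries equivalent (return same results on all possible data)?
No, not equivalent

Query 1 returns: [('Tablet',), ('Laptop',), ('Monitor',), ('Shelf',), ('Desk',), ('Lamp',), ('Chair',), ('Keyboard',)]
Query 2 returns: [('Keyboard',), ('Chair',), ('Lamp',), ('Desk',), ('Shelf',), ('Monitor',), ('Laptop',), ('Tablet',)]

Reason: ASC vs DESC gives opposite ordering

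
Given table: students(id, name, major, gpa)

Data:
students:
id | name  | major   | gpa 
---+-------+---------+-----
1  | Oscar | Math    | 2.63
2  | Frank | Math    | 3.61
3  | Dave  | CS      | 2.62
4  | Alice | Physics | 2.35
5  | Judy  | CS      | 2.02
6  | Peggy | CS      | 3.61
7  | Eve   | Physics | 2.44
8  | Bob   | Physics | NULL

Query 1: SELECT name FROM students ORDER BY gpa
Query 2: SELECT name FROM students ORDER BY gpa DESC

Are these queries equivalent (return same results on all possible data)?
No, not equivalent

Query 1 returns: [('Bob',), ('Judy',), ('Alice',), ('Eve',), ('Dave',), ('Oscar',), ('Frank',), ('Peggy',)]
Query 2 returns: [('Frank',), ('Peggy',), ('Oscar',), ('Dave',), ('Eve',), ('Alice',), ('Judy',), ('Bob',)]

Reason: ASC vs DESC gives opposite ordering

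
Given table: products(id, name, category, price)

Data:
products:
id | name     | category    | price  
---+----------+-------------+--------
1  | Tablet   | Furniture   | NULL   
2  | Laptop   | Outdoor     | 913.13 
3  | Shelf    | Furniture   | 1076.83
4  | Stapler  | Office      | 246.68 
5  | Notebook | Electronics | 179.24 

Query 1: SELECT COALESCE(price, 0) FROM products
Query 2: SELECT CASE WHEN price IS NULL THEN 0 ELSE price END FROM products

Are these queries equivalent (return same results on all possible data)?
Yes, equivalent

Both queries return: [(0,), (179.24,), (246.68,), (913.13,), (1076.83,)]

Reason: COALESCE vs CASE for NULL handling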